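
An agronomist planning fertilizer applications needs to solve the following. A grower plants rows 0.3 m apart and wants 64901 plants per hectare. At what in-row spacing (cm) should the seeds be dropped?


spacing = 10000 / (row_sp * density)
        = 10000 / (0.3 * 64901)
        = 10000 / 19470.30
        = 0.51360 m = 51.36 cm


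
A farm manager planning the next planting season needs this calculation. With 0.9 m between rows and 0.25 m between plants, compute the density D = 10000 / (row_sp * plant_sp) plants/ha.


D = 10000 / (row_sp * plant_sp)
  = 10000 / (0.9 * 0.25)
  = 10000 / 0.2250
  = 44444.44 plants/ha


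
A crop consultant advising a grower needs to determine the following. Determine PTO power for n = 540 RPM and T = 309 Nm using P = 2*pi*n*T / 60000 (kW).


P = 2*pi*n*T / 60000
  = 2*pi * 540 * 309 / 60000
  = 1048412.30 / 60000
  = 17.47 kW


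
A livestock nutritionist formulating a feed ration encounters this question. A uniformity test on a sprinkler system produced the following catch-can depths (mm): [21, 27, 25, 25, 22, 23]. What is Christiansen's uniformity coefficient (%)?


xbar = 143 / 6 = 23.833
sum|xi - xbar| = 11
CU = 100 * (1 - 11 / (6 * 23.833))
   = 100 * (1 - 0.0769)
   = 92.31%


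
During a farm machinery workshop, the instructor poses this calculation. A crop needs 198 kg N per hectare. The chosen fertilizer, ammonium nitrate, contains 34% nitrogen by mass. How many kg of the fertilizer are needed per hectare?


Rate = N_required / (N_content / 100)
     = 198 / (34 / 100)
     = 198 / 0.34
     = 582.35 kg/ha


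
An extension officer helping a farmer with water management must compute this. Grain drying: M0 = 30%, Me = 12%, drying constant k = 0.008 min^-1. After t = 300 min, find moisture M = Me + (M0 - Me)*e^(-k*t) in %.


M = Me + (M0 - Me) * e^(-k*t)
  = 12 + (30 - 12) * e^(-0.008*300)
  = 12 + 18 * e^(-2.400)
  = 12 + 18 * 0.09072
  = 12 + 1.6329
  = 13.63%


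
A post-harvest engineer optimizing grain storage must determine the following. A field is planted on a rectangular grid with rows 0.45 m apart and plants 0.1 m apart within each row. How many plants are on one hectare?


D = 10000 / (row_sp * plant_sp)
  = 10000 / (0.45 * 0.1)
  = 10000 / 0.0450
  = 222222.22 plants/ha


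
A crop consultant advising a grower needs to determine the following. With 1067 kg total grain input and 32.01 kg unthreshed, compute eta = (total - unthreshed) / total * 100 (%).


eta = (total - unthreshed) / total * 100
    = (1067 - 32.01) / 1067 * 100
    = 1034.99 / 1067 * 100
    = 97%


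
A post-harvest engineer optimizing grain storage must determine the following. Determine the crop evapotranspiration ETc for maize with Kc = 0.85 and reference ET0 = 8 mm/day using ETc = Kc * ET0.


ETc = Kc * ET0
    = 0.85 * 8
    = 6.80 mm/day


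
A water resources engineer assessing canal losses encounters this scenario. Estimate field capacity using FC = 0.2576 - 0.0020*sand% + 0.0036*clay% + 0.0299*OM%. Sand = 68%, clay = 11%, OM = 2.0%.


FC = 0.2576 - 0.0020*68 + 0.0036*11 + 0.0299*2.0
   = 0.2576 - 0.1360 + 0.0396 + 0.0598
   = 0.2210


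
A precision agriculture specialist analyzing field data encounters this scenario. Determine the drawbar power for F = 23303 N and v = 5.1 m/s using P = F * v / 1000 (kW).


P = F * v / 1000
  = 23303 * 5.1 / 1000
  = 118845.30 / 1000
  = 118.85 kW


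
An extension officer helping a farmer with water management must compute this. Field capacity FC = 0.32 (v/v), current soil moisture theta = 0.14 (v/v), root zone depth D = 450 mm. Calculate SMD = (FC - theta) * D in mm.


SMD = (FC - theta) * D
    = (0.32 - 0.14) * 450
    = 0.180 * 450
    = 81 mm


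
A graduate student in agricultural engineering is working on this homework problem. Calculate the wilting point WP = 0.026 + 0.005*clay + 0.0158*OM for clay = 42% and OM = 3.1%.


WP = 0.026 + 0.005*42 + 0.0158*3.1
   = 0.026 + 0.2100 + 0.0490
   = 0.2850


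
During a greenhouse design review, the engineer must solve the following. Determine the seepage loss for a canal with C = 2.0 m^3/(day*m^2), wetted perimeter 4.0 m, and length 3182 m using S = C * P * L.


S = C * P * L
  = 2.0 * 4.0 * 3182
  = 25456 m^3/day


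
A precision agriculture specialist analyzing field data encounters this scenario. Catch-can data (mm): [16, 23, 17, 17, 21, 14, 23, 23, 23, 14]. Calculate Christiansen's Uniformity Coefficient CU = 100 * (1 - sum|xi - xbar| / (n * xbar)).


xbar = 191 / 10 = 19.100
sum|xi - xbar| = 35
CU = 100 * (1 - 35 / (10 * 19.100))
   = 100 * (1 - 0.1832)
   = 81.68%


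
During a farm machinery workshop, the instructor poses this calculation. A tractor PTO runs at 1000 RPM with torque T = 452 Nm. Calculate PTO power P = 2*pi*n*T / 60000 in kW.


P = 2*pi*n*T / 60000
  = 2*pi * 1000 * 452 / 60000
  = 2839999.76 / 60000
  = 47.33 kW


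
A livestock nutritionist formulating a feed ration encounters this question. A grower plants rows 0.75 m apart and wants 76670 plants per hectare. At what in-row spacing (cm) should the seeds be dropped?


spacing = 10000 / (row_sp * density)
        = 10000 / (0.75 * 76670)
        = 10000 / 57502.50
        = 0.17391 m = 17.39 cm


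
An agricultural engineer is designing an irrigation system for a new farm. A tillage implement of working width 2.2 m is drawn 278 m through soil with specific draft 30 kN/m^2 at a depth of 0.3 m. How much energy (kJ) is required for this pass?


E = k * d * w * L
  = 30 * 0.3 * 2.2 * 278
  = 5504.40 kJ


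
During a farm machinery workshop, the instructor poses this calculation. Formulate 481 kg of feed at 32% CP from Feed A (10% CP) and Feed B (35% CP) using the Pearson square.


parts_A = CP_b - target = 35 - 32 = 3
parts_B = target - CP_a = 32 - 10 = 22
total_parts = 3 + 22 = 25
Feed A = 481 * 3 / 25 = 57.72 kg
Feed B = 481 * 22 / 25 = 423.28 kg

57.72 kg


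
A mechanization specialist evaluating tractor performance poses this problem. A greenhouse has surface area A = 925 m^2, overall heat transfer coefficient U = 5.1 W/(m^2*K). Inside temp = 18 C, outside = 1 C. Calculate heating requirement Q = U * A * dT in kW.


dT = 18 - (1) = 17 K
Q = U * A * dT
  = 5.1 * 925 * 17
  = 80197.50 W = 80.20 kW


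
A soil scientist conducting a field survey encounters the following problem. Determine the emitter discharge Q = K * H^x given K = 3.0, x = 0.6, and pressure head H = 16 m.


Q = K * H^x
  = 3.0 * 16^0.6
  = 3.0 * 5.2780
  = 15.83 L/h


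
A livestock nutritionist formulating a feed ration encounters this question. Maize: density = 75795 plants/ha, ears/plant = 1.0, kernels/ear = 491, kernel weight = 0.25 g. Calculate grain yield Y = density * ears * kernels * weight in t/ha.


Y = density * ears * kernels * kw
  = 75795 * 1.0 * 491 * 0.25 g/ha
  = 9303836.25 g/ha
  = 9303.84 kg/ha = 9.30 t/ha


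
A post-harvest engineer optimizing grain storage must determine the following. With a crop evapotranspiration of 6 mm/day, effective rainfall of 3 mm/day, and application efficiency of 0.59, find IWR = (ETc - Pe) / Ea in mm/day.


IWR = (ETc - Pe) / Ea
    = (6 - 3) / 0.59
    = 3 / 0.59
    = 5.08 mm/day


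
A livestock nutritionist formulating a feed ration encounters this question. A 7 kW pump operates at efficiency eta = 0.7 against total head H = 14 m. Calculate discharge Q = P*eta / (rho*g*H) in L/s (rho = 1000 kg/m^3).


Q = (P * 1000 * eta) / (rho * g * H)
  = (7 * 1000 * 0.7) / (1000 * 9.81 * 14)
  = 4900 / 137340
  = 0.03568 m^3/s = 35.68 L/s


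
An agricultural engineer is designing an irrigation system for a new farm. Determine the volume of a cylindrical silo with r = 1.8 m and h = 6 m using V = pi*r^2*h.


V = pi * r^2 * h
  = pi * 1.8^2 * 6
  = pi * 3.24 * 6
  = 61.07 m^3


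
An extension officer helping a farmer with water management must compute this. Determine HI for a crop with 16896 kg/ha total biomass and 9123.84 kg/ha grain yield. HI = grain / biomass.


HI = grain_yield / biomass
   = 9123.84 / 16896
   = 0.54


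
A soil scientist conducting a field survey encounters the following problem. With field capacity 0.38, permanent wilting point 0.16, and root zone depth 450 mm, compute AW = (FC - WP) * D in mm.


AW = (FC - WP) * D
   = (0.38 - 0.16) * 450
   = 0.22 * 450
   = 99 mm


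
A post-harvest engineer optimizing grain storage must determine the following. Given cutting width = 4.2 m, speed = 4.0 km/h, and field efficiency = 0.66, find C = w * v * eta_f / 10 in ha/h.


C = w * v * eta_f / 10
  = 4.2 * 4.0 * 0.66 / 10
  = 11.09 / 10
  = 1.11 ha/h


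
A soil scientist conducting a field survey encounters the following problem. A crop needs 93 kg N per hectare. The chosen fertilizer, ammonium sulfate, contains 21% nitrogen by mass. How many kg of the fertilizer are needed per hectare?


Rate = N_required / (N_content / 100)
     = 93 / (21 / 100)
     = 93 / 0.21
     = 442.86 kg/ha


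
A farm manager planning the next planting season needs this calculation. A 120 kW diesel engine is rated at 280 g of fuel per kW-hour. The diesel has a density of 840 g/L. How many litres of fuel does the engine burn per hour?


FC = P * BSFC / rho_fuel
   = 120 * 280 / 840
   = 33600 / 840
   = 40 L/h


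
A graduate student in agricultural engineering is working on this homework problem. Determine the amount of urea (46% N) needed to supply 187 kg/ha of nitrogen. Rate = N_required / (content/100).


Rate = N_required / (N_content / 100)
     = 187 / (46 / 100)
     = 187 / 0.46
     = 406.52 kg/ha


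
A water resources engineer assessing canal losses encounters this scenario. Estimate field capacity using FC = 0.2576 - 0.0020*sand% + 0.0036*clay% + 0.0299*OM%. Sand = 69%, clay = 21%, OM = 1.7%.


FC = 0.2576 - 0.0020*69 + 0.0036*21 + 0.0299*1.7
   = 0.2576 - 0.1380 + 0.0756 + 0.0508
   = 0.2460


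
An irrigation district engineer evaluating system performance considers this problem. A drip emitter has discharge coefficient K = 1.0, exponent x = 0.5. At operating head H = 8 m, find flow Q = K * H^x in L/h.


Q = K * H^x
  = 1.0 * 8^0.5
  = 1.0 * 2.8284
  = 2.83 L/h


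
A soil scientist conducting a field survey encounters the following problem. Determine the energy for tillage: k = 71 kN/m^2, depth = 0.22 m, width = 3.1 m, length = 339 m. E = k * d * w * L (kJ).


E = k * d * w * L
  = 71 * 0.22 * 3.1 * 339
  = 16415.06 kJ


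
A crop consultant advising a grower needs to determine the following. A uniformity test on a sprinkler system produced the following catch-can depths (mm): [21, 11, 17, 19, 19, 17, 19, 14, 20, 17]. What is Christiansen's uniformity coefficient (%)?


xbar = 174 / 10 = 17.400
sum|xi - xbar| = 22
CU = 100 * (1 - 22 / (10 * 17.400))
   = 100 * (1 - 0.1264)
   = 87.36%


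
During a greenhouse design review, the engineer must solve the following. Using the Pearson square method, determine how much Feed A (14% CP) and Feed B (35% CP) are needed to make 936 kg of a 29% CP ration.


parts_A = CP_b - target = 35 - 29 = 6
parts_B = target - CP_a = 29 - 14 = 15
total_parts = 6 + 15 = 21
Feed A = 936 * 6 / 21 = 267.43 kg
Feed B = 936 * 15 / 21 = 668.57 kg

267.43 kg


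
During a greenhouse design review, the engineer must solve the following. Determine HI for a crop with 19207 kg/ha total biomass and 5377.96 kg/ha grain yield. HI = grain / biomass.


HI = grain_yield / biomass
   = 5377.96 / 19207
   = 0.28


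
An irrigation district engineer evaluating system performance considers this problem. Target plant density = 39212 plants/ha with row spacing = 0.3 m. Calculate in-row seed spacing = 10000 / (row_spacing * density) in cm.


spacing = 10000 / (row_sp * density)
        = 10000 / (0.3 * 39212)
        = 10000 / 11763.60
        = 0.85008 m = 85.01 cm


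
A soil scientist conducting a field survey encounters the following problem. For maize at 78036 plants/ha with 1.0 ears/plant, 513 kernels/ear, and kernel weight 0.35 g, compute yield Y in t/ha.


Y = density * ears * kernels * kw
  = 78036 * 1.0 * 513 * 0.35 g/ha
  = 14011363.80 g/ha
  = 14011.36 kg/ha = 14.01 t/ha


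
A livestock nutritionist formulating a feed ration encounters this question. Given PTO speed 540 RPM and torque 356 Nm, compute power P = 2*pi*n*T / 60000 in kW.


P = 2*pi*n*T / 60000
  = 2*pi * 540 * 356 / 60000
  = 1207879.54 / 60000
  = 20.13 kW


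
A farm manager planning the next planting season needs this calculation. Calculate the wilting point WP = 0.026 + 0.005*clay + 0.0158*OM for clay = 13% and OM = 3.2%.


WP = 0.026 + 0.005*13 + 0.0158*3.2
   = 0.026 + 0.0650 + 0.0506
   = 0.1416


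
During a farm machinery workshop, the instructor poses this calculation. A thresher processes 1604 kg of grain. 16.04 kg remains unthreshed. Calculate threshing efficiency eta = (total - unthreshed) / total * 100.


eta = (total - unthreshed) / total * 100
    = (1604 - 16.04) / 1604 * 100
    = 1587.96 / 1604 * 100
    = 99%


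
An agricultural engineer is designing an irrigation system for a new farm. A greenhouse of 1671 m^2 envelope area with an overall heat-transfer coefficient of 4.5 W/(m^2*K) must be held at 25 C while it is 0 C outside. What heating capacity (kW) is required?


dT = 25 - (0) = 25 K
Q = U * A * dT
  = 4.5 * 1671 * 25
  = 187987.50 W = 187.99 kW


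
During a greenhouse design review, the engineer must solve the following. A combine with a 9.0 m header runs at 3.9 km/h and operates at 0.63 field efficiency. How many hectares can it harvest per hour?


C = w * v * eta_f / 10
  = 9.0 * 3.9 * 0.63 / 10
  = 22.11 / 10
  = 2.21 ha/h


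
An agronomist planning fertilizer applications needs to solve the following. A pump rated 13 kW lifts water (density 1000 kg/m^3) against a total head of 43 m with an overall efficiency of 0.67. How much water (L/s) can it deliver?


Q = (P * 1000 * eta) / (rho * g * H)
  = (13 * 1000 * 0.67) / (1000 * 9.81 * 43)
  = 8710 / 421830
  = 0.02065 m^3/s = 20.65 L/s


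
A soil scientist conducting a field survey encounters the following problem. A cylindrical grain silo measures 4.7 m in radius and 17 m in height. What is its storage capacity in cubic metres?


V = pi * r^2 * h
  = pi * 4.7^2 * 17
  = pi * 22.09 * 17
  = 1179.76 m^3


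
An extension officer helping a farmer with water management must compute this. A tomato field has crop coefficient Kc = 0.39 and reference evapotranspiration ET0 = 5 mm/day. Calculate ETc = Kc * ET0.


ETc = Kc * ET0
    = 0.39 * 5
    = 1.95 mm/day


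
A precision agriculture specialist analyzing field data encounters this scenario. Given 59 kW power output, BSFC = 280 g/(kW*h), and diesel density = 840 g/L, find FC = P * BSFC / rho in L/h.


FC = P * BSFC / rho_fuel
   = 59 * 280 / 840
   = 16520 / 840
   = 19.67 L/h


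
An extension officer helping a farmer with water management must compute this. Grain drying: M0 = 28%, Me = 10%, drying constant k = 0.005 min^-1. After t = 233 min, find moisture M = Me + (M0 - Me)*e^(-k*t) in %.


M = Me + (M0 - Me) * e^(-k*t)
  = 10 + (28 - 10) * e^(-0.005*233)
  = 10 + 18 * e^(-1.165)
  = 10 + 18 * 0.31192
  = 10 + 5.6146
  = 15.61%


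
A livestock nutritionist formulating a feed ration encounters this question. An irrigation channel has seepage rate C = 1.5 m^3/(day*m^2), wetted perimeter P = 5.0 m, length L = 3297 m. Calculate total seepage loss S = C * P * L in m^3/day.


S = C * P * L
  = 1.5 * 5.0 * 3297
  = 24727.50 m^3/day


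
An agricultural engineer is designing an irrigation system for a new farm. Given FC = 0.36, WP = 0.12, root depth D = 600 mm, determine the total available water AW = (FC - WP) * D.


AW = (FC - WP) * D
   = (0.36 - 0.12) * 600
   = 0.24 * 600
   = 144 mm


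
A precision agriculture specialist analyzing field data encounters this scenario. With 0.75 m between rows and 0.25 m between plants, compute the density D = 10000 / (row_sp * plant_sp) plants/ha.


D = 10000 / (row_sp * plant_sp)
  = 10000 / (0.75 * 0.25)
  = 10000 / 0.1875
  = 53333.33 plants/ha


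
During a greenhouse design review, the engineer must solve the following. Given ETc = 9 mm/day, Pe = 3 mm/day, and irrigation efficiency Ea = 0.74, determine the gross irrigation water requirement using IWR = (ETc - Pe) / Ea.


IWR = (ETc - Pe) / Ea
    = (9 - 3) / 0.74
    = 6 / 0.74
    = 8.11 mm/day


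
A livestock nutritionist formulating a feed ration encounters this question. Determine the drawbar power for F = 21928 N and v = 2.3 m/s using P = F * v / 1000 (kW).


P = F * v / 1000
  = 21928 * 2.3 / 1000
  = 50434.40 / 1000
  = 50.43 kW


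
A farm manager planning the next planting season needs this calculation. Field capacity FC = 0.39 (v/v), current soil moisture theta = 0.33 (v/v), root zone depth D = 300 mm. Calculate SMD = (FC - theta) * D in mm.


SMD = (FC - theta) * D
    = (0.39 - 0.33) * 300
    = 0.060 * 300
    = 18 mm


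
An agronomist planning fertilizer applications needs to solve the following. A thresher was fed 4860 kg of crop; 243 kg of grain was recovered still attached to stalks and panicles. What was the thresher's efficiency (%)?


eta = (total - unthreshed) / total * 100
    = (4860 - 243) / 4860 * 100
    = 4617 / 4860 * 100
    = 95%


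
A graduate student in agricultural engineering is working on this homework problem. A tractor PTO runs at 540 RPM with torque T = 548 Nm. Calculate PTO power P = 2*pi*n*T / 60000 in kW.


P = 2*pi*n*T / 60000
  = 2*pi * 540 * 548 / 60000
  = 1859320.20 / 60000
  = 30.99 kW


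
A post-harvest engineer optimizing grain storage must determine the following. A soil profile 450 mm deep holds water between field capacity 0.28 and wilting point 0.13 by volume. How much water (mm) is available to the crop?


AW = (FC - WP) * D
   = (0.28 - 0.13) * 450
   = 0.15 * 450
   = 67.50 mm


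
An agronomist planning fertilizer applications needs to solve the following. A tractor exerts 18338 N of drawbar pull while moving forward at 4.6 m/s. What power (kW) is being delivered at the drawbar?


P = F * v / 1000
  = 18338 * 4.6 / 1000
  = 84354.80 / 1000
  = 84.35 kW


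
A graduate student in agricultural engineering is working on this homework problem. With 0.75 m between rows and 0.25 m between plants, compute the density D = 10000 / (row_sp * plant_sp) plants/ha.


D = 10000 / (row_sp * plant_sp)
  = 10000 / (0.75 * 0.25)
  = 10000 / 0.1875
  = 53333.33 plants/ha


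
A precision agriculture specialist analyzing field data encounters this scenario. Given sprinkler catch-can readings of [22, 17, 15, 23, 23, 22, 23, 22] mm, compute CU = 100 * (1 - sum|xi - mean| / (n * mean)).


xbar = 167 / 8 = 20.875
sum|xi - xbar| = 19.500
CU = 100 * (1 - 19.500 / (8 * 20.875))
   = 100 * (1 - 0.1168)
   = 88.32%


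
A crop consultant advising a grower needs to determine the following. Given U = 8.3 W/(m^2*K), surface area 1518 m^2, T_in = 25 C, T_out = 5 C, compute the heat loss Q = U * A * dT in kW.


dT = 25 - (5) = 20 K
Q = U * A * dT
  = 8.3 * 1518 * 20
  = 251988 W = 251.99 kW


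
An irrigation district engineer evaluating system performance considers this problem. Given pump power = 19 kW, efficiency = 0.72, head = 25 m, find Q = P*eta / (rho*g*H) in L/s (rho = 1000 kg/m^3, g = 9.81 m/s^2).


Q = (P * 1000 * eta) / (rho * g * H)
  = (19 * 1000 * 0.72) / (1000 * 9.81 * 25)
  = 13680 / 245250
  = 0.05578 m^3/s = 55.78 L/s


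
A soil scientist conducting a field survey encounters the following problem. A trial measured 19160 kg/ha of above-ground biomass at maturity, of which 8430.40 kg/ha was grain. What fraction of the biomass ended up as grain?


HI = grain_yield / biomass
   = 8430.40 / 19160
   = 0.44


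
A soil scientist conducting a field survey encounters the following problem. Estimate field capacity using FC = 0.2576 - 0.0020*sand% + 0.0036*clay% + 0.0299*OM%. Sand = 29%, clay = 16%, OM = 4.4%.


FC = 0.2576 - 0.0020*29 + 0.0036*16 + 0.0299*4.4
   = 0.2576 - 0.0580 + 0.0576 + 0.1316
   = 0.3888


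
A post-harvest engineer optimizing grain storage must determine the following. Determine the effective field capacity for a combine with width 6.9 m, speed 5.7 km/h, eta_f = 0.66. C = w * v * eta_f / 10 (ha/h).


C = w * v * eta_f / 10
  = 6.9 * 5.7 * 0.66 / 10
  = 25.96 / 10
  = 2.60 ha/h


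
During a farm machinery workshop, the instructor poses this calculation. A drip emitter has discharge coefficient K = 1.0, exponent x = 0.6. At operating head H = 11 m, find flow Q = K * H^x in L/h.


Q = K * H^x
  = 1.0 * 11^0.6
  = 1.0 * 4.2154
  = 4.22 L/h


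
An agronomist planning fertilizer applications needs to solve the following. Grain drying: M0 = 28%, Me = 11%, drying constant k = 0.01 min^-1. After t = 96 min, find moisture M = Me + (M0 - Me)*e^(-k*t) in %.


M = Me + (M0 - Me) * e^(-k*t)
  = 11 + (28 - 11) * e^(-0.01*96)
  = 11 + 17 * e^(-0.960)
  = 11 + 17 * 0.38289
  = 11 + 6.5092
  = 17.51%


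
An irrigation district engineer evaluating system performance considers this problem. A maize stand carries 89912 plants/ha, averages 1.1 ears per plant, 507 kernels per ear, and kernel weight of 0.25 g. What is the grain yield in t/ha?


Y = density * ears * kernels * kw
  = 89912 * 1.1 * 507 * 0.25 g/ha
  = 12535980.60 g/ha
  = 12535.98 kg/ha = 12.54 t/ha


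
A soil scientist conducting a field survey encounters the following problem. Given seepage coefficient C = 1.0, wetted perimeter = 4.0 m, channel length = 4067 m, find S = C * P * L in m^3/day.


S = C * P * L
  = 1.0 * 4.0 * 4067
  = 16268 m^3/day


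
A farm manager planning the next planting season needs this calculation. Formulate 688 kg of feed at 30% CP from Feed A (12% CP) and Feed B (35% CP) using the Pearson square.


parts_A = CP_b - target = 35 - 30 = 5
parts_B = target - CP_a = 30 - 12 = 18
total_parts = 5 + 18 = 23
Feed A = 688 * 5 / 23 = 149.57 kg
Feed B = 688 * 18 / 23 = 538.43 kg

149.57 kg


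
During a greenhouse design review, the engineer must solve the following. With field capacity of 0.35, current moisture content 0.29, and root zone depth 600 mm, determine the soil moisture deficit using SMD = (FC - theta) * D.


SMD = (FC - theta) * D
    = (0.35 - 0.29) * 600
    = 0.060 * 600
    = 36 mm


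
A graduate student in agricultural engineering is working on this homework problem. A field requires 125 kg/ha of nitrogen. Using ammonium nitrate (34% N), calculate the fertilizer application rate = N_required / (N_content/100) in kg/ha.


Rate = N_required / (N_content / 100)
     = 125 / (34 / 100)
     = 125 / 0.34
     = 367.65 kg/ha


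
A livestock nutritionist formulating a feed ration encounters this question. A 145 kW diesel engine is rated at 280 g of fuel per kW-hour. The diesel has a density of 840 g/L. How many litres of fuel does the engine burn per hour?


FC = P * BSFC / rho_fuel
   = 145 * 280 / 840
   = 40600 / 840
   = 48.33 L/h


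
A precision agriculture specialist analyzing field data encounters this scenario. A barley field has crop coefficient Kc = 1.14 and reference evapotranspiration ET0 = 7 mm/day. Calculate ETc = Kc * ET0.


ETc = Kc * ET0
    = 1.14 * 7
    = 7.98 mm/day


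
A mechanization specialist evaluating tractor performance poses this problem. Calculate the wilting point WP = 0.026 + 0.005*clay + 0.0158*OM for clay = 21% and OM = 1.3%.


WP = 0.026 + 0.005*21 + 0.0158*1.3
   = 0.026 + 0.1050 + 0.0205
   = 0.1515


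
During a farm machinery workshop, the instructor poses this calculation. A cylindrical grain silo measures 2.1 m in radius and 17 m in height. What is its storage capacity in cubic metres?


V = pi * r^2 * h
  = pi * 2.1^2 * 17
  = pi * 4.41 * 17
  = 235.53 m^3


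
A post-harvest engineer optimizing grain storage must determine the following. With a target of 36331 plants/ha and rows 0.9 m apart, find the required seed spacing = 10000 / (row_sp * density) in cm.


spacing = 10000 / (row_sp * density)
        = 10000 / (0.9 * 36331)
        = 10000 / 32697.90
        = 0.30583 m = 30.58 cm


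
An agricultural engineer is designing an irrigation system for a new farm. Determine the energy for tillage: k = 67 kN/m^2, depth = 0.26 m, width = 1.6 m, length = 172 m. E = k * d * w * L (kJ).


E = k * d * w * L
  = 67 * 0.26 * 1.6 * 172
  = 4793.98 kJ


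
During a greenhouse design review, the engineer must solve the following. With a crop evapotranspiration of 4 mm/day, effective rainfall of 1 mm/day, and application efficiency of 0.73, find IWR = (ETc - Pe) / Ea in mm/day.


IWR = (ETc - Pe) / Ea
    = (4 - 1) / 0.73
    = 3 / 0.73
    = 4.11 mm/day


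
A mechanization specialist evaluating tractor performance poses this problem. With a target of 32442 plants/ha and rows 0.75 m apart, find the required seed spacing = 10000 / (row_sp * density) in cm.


spacing = 10000 / (row_sp * density)
        = 10000 / (0.75 * 32442)
        = 10000 / 24331.50
        = 0.41099 m = 41.10 cm


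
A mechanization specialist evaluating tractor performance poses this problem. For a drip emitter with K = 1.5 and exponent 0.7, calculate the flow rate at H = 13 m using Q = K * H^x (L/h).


Q = K * H^x
  = 1.5 * 13^0.7
  = 1.5 * 6.0223
  = 9.03 L/h


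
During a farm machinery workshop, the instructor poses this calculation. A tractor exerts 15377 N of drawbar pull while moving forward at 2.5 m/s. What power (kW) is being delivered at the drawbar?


P = F * v / 1000
  = 15377 * 2.5 / 1000
  = 38442.50 / 1000
  = 38.44 kW


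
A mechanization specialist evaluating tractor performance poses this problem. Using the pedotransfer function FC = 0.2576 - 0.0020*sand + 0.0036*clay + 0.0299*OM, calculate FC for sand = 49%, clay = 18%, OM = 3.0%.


FC = 0.2576 - 0.0020*49 + 0.0036*18 + 0.0299*3.0
   = 0.2576 - 0.0980 + 0.0648 + 0.0897
   = 0.3141


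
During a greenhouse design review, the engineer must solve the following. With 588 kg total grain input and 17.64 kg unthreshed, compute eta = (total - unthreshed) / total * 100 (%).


eta = (total - unthreshed) / total * 100
    = (588 - 17.64) / 588 * 100
    = 570.36 / 588 * 100
    = 97%


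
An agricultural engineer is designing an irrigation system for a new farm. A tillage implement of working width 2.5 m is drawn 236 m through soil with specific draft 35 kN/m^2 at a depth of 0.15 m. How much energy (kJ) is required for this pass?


E = k * d * w * L
  = 35 * 0.15 * 2.5 * 236
  = 3097.50 kJ


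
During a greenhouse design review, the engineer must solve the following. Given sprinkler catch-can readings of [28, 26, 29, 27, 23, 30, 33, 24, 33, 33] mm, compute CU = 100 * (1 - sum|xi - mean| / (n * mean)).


xbar = 286 / 10 = 28.600
sum|xi - xbar| = 30
CU = 100 * (1 - 30 / (10 * 28.600))
   = 100 * (1 - 0.1049)
   = 89.51%


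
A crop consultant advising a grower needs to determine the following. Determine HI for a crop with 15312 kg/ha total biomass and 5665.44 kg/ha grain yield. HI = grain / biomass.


HI = grain_yield / biomass
   = 5665.44 / 15312
   = 0.37


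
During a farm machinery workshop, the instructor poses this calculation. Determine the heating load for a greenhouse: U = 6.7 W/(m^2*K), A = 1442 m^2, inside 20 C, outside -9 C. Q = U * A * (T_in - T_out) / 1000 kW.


dT = 20 - (-9) = 29 K
Q = U * A * dT
  = 6.7 * 1442 * 29
  = 280180.60 W = 280.18 kW


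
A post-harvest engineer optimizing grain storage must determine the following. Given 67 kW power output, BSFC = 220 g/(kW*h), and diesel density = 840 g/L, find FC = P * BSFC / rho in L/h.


FC = P * BSFC / rho_fuel
   = 67 * 220 / 840
   = 14740 / 840
   = 17.55 L/h


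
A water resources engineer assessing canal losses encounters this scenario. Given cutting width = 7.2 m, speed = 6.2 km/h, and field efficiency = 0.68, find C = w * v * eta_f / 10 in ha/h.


C = w * v * eta_f / 10
  = 7.2 * 6.2 * 0.68 / 10
  = 30.36 / 10
  = 3.04 ha/h


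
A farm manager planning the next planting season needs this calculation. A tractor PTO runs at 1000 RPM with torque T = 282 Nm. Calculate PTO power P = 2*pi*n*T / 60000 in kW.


P = 2*pi*n*T / 60000
  = 2*pi * 1000 * 282 / 60000
  = 1771858.26 / 60000
  = 29.53 kW


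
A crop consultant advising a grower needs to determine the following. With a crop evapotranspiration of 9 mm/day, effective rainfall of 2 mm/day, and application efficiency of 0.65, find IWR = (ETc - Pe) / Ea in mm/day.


IWR = (ETc - Pe) / Ea
    = (9 - 2) / 0.65
    = 7 / 0.65
    = 10.77 mm/day


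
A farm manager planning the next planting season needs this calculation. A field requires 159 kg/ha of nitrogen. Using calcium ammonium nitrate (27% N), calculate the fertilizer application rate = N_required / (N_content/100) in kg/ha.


Rate = N_required / (N_content / 100)
     = 159 / (27 / 100)
     = 159 / 0.27
     = 588.89 kg/ha


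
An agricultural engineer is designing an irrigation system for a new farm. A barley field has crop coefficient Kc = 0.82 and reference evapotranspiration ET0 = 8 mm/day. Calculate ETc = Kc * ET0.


ETc = Kc * ET0
    = 0.82 * 8
    = 6.56 mm/day


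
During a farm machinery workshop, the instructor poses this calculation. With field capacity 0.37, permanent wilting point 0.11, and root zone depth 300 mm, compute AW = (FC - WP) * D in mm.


AW = (FC - WP) * D
   = (0.37 - 0.11) * 300
   = 0.26 * 300
   = 78 mm


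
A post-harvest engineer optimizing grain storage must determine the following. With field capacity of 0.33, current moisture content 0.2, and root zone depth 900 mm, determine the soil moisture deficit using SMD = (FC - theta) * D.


SMD = (FC - theta) * D
    = (0.33 - 0.2) * 900
    = 0.130 * 900
    = 117 mm


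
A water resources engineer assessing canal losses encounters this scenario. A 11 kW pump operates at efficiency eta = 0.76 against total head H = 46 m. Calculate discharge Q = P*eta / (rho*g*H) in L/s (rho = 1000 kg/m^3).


Q = (P * 1000 * eta) / (rho * g * H)
  = (11 * 1000 * 0.76) / (1000 * 9.81 * 46)
  = 8360 / 451260
  = 0.01853 m^3/s = 18.53 L/s


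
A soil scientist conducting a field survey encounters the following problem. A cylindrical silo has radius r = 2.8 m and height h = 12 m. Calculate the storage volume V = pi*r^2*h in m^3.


V = pi * r^2 * h
  = pi * 2.8^2 * 12
  = pi * 7.84 * 12
  = 295.56 m^3


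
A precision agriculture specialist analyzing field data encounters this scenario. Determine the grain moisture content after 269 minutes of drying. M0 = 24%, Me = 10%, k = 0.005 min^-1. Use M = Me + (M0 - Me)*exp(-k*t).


M = Me + (M0 - Me) * e^(-k*t)
  = 10 + (24 - 10) * e^(-0.005*269)
  = 10 + 14 * e^(-1.345)
  = 10 + 14 * 0.26054
  = 10 + 3.6476
  = 13.65%


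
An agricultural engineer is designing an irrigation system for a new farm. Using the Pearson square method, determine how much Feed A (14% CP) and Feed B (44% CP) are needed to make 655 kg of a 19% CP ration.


parts_A = CP_b - target = 44 - 19 = 25
parts_B = target - CP_a = 19 - 14 = 5
total_parts = 25 + 5 = 30
Feed A = 655 * 25 / 30 = 545.83 kg
Feed B = 655 * 5 / 30 = 109.17 kg

545.83 kg


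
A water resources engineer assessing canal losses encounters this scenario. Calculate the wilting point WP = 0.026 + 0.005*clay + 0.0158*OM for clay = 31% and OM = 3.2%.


WP = 0.026 + 0.005*31 + 0.0158*3.2
   = 0.026 + 0.1550 + 0.0506
   = 0.2316


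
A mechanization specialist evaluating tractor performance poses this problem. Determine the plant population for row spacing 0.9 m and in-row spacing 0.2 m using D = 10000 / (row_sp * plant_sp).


D = 10000 / (row_sp * plant_sp)
  = 10000 / (0.9 * 0.2)
  = 10000 / 0.1800
  = 55555.56 plants/ha


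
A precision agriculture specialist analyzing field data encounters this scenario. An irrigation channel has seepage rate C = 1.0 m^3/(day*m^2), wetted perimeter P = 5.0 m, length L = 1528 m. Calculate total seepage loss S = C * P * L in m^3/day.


S = C * P * L
  = 1.0 * 5.0 * 1528
  = 7640 m^3/day


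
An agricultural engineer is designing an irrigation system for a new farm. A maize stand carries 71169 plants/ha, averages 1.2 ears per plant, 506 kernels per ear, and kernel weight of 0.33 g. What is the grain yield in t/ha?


Y = density * ears * kernels * kw
  = 71169 * 1.2 * 506 * 0.33 g/ha
  = 14260559.54 g/ha
  = 14260.56 kg/ha = 14.26 t/ha


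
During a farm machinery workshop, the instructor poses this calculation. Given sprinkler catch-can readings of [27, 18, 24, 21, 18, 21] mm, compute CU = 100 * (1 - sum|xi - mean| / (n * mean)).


xbar = 129 / 6 = 21.500
sum|xi - xbar| = 16
CU = 100 * (1 - 16 / (6 * 21.500))
   = 100 * (1 - 0.1240)
   = 87.60%


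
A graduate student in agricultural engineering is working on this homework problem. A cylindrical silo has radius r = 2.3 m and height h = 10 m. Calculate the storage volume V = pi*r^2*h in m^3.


V = pi * r^2 * h
  = pi * 2.3^2 * 10
  = pi * 5.29 * 10
  = 166.19 m^3


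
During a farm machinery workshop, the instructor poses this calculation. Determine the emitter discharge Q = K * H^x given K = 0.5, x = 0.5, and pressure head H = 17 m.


Q = K * H^x
  = 0.5 * 17^0.5
  = 0.5 * 4.1231
  = 2.06 L/h


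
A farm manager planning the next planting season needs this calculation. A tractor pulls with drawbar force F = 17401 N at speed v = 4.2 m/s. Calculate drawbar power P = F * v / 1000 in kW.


P = F * v / 1000
  = 17401 * 4.2 / 1000
  = 73084.20 / 1000
  = 73.08 kW


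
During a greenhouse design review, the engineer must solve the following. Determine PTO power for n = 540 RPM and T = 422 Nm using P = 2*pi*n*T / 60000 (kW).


P = 2*pi*n*T / 60000
  = 2*pi * 540 * 422 / 60000
  = 1431812.27 / 60000
  = 23.86 kW


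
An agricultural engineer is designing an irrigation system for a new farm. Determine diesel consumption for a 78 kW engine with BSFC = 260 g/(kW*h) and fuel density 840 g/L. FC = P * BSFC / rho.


FC = P * BSFC / rho_fuel
   = 78 * 260 / 840
   = 20280 / 840
   = 24.14 L/h


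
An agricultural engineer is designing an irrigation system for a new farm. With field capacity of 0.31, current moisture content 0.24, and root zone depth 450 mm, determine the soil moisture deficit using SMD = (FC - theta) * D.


SMD = (FC - theta) * D
    = (0.31 - 0.24) * 450
    = 0.070 * 450
    = 31.50 mm


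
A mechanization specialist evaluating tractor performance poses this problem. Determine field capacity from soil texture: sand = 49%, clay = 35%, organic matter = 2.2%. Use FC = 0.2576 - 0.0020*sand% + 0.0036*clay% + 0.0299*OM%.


FC = 0.2576 - 0.0020*49 + 0.0036*35 + 0.0299*2.2
   = 0.2576 - 0.0980 + 0.1260 + 0.0658
   = 0.3514


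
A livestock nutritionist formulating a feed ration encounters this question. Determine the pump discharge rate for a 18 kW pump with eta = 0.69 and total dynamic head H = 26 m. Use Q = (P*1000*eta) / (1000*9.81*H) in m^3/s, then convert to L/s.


Q = (P * 1000 * eta) / (rho * g * H)
  = (18 * 1000 * 0.69) / (1000 * 9.81 * 26)
  = 12420 / 255060
  = 0.04869 m^3/s = 48.69 L/s


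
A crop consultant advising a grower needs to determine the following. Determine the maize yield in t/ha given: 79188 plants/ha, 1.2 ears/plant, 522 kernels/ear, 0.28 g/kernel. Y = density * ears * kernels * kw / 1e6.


Y = density * ears * kernels * kw
  = 79188 * 1.2 * 522 * 0.28 g/ha
  = 13888941.70 g/ha
  = 13888.94 kg/ha = 13.89 t/ha


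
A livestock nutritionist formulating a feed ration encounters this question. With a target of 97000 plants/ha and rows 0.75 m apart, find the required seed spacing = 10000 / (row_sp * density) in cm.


spacing = 10000 / (row_sp * density)
        = 10000 / (0.75 * 97000)
        = 10000 / 72750
        = 0.13746 m = 13.75 cm


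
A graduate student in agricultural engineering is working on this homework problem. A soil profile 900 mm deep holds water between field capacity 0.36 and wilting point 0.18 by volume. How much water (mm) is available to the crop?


AW = (FC - WP) * D
   = (0.36 - 0.18) * 900
   = 0.18 * 900
   = 162 mm


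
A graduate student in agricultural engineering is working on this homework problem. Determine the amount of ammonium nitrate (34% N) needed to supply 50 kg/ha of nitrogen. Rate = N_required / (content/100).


Rate = N_required / (N_content / 100)
     = 50 / (34 / 100)
     = 50 / 0.34
     = 147.06 kg/ha


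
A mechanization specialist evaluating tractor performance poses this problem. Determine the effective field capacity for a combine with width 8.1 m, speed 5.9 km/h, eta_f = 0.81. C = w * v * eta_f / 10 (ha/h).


C = w * v * eta_f / 10
  = 8.1 * 5.9 * 0.81 / 10
  = 38.71 / 10
  = 3.87 ha/h


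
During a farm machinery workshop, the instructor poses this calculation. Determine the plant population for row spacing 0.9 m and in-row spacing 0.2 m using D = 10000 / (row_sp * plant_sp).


D = 10000 / (row_sp * plant_sp)
  = 10000 / (0.9 * 0.2)
  = 10000 / 0.1800
  = 55555.56 plants/ha


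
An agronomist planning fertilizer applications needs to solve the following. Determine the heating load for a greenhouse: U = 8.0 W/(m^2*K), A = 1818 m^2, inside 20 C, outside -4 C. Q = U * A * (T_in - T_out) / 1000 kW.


dT = 20 - (-4) = 24 K
Q = U * A * dT
  = 8.0 * 1818 * 24
  = 349056 W = 349.06 kW


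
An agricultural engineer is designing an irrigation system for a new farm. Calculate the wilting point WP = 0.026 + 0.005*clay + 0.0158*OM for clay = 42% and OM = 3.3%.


WP = 0.026 + 0.005*42 + 0.0158*3.3
   = 0.026 + 0.2100 + 0.0521
   = 0.2881


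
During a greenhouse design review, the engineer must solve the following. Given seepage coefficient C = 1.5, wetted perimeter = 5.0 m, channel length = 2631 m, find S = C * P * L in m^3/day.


S = C * P * L
  = 1.5 * 5.0 * 2631
  = 19732.50 m^3/day


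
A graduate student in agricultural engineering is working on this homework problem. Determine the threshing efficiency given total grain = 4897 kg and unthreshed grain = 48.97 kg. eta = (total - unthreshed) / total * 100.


eta = (total - unthreshed) / total * 100
    = (4897 - 48.97) / 4897 * 100
    = 4848.03 / 4897 * 100
    = 99%


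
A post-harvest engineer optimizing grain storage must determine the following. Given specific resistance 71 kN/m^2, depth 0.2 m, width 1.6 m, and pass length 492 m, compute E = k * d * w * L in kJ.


E = k * d * w * L
  = 71 * 0.2 * 1.6 * 492
  = 11178.24 kJ


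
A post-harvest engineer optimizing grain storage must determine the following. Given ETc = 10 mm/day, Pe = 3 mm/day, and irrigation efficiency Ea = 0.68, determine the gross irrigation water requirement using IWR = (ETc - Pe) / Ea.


IWR = (ETc - Pe) / Ea
    = (10 - 3) / 0.68
    = 7 / 0.68
    = 10.29 mm/day


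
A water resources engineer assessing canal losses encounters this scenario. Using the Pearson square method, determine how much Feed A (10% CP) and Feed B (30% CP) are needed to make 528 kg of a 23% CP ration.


parts_A = CP_b - target = 30 - 23 = 7
parts_B = target - CP_a = 23 - 10 = 13
total_parts = 7 + 13 = 20
Feed A = 528 * 7 / 20 = 184.80 kg
Feed B = 528 * 13 / 20 = 343.20 kg

184.80 kg


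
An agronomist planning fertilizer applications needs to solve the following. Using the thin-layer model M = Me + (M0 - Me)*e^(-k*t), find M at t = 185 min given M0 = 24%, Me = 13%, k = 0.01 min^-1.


M = Me + (M0 - Me) * e^(-k*t)
  = 13 + (24 - 13) * e^(-0.01*185)
  = 13 + 11 * e^(-1.850)
  = 13 + 11 * 0.15724
  = 13 + 1.7296
  = 14.73%


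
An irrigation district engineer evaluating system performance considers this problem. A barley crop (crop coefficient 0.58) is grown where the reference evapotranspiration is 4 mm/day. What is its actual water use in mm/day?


ETc = Kc * ET0
    = 0.58 * 4
    = 2.32 mm/day


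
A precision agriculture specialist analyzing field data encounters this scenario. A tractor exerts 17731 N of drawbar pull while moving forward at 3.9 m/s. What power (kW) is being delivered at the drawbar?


P = F * v / 1000
  = 17731 * 3.9 / 1000
  = 69150.90 / 1000
  = 69.15 kW
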